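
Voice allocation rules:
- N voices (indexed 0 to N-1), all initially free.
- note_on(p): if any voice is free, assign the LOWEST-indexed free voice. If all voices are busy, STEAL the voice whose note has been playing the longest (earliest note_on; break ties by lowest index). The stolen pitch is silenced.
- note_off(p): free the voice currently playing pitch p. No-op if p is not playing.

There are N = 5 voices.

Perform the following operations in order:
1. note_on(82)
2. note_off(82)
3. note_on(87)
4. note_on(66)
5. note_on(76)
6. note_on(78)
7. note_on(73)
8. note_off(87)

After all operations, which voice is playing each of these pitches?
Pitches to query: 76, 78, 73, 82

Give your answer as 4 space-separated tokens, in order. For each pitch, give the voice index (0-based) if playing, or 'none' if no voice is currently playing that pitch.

Op 1: note_on(82): voice 0 is free -> assigned | voices=[82 - - - -]
Op 2: note_off(82): free voice 0 | voices=[- - - - -]
Op 3: note_on(87): voice 0 is free -> assigned | voices=[87 - - - -]
Op 4: note_on(66): voice 1 is free -> assigned | voices=[87 66 - - -]
Op 5: note_on(76): voice 2 is free -> assigned | voices=[87 66 76 - -]
Op 6: note_on(78): voice 3 is free -> assigned | voices=[87 66 76 78 -]
Op 7: note_on(73): voice 4 is free -> assigned | voices=[87 66 76 78 73]
Op 8: note_off(87): free voice 0 | voices=[- 66 76 78 73]

Answer: 2 3 4 none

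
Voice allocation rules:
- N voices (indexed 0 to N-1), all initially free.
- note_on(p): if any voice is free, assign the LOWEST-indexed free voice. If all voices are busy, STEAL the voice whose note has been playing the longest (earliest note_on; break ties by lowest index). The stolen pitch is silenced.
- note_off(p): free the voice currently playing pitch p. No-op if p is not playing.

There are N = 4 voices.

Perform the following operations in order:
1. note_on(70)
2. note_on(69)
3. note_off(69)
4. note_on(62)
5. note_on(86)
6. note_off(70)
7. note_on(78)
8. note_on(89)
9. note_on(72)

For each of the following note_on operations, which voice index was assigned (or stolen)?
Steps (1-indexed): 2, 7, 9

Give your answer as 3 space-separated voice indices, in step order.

Op 1: note_on(70): voice 0 is free -> assigned | voices=[70 - - -]
Op 2: note_on(69): voice 1 is free -> assigned | voices=[70 69 - -]
Op 3: note_off(69): free voice 1 | voices=[70 - - -]
Op 4: note_on(62): voice 1 is free -> assigned | voices=[70 62 - -]
Op 5: note_on(86): voice 2 is free -> assigned | voices=[70 62 86 -]
Op 6: note_off(70): free voice 0 | voices=[- 62 86 -]
Op 7: note_on(78): voice 0 is free -> assigned | voices=[78 62 86 -]
Op 8: note_on(89): voice 3 is free -> assigned | voices=[78 62 86 89]
Op 9: note_on(72): all voices busy, STEAL voice 1 (pitch 62, oldest) -> assign | voices=[78 72 86 89]

Answer: 1 0 1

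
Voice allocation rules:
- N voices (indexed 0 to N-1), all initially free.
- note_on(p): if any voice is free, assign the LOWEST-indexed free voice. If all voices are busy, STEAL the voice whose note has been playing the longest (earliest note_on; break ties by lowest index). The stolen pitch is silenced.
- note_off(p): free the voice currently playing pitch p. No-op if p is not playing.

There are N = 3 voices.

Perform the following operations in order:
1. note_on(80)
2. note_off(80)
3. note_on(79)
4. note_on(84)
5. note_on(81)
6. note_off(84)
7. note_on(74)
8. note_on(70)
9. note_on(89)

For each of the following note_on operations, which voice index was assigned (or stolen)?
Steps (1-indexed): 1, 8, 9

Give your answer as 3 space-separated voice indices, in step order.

Op 1: note_on(80): voice 0 is free -> assigned | voices=[80 - -]
Op 2: note_off(80): free voice 0 | voices=[- - -]
Op 3: note_on(79): voice 0 is free -> assigned | voices=[79 - -]
Op 4: note_on(84): voice 1 is free -> assigned | voices=[79 84 -]
Op 5: note_on(81): voice 2 is free -> assigned | voices=[79 84 81]
Op 6: note_off(84): free voice 1 | voices=[79 - 81]
Op 7: note_on(74): voice 1 is free -> assigned | voices=[79 74 81]
Op 8: note_on(70): all voices busy, STEAL voice 0 (pitch 79, oldest) -> assign | voices=[70 74 81]
Op 9: note_on(89): all voices busy, STEAL voice 2 (pitch 81, oldest) -> assign | voices=[70 74 89]

Answer: 0 0 2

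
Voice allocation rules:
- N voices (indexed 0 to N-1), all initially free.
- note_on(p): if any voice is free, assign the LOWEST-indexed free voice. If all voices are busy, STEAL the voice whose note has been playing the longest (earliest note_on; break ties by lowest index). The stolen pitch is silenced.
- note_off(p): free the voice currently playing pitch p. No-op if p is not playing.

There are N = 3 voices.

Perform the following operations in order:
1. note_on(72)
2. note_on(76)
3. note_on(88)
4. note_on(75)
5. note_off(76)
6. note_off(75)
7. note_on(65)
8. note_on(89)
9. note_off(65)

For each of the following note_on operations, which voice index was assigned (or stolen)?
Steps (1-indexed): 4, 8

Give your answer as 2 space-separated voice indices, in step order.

Answer: 0 1

Derivation:
Op 1: note_on(72): voice 0 is free -> assigned | voices=[72 - -]
Op 2: note_on(76): voice 1 is free -> assigned | voices=[72 76 -]
Op 3: note_on(88): voice 2 is free -> assigned | voices=[72 76 88]
Op 4: note_on(75): all voices busy, STEAL voice 0 (pitch 72, oldest) -> assign | voices=[75 76 88]
Op 5: note_off(76): free voice 1 | voices=[75 - 88]
Op 6: note_off(75): free voice 0 | voices=[- - 88]
Op 7: note_on(65): voice 0 is free -> assigned | voices=[65 - 88]
Op 8: note_on(89): voice 1 is free -> assigned | voices=[65 89 88]
Op 9: note_off(65): free voice 0 | voices=[- 89 88]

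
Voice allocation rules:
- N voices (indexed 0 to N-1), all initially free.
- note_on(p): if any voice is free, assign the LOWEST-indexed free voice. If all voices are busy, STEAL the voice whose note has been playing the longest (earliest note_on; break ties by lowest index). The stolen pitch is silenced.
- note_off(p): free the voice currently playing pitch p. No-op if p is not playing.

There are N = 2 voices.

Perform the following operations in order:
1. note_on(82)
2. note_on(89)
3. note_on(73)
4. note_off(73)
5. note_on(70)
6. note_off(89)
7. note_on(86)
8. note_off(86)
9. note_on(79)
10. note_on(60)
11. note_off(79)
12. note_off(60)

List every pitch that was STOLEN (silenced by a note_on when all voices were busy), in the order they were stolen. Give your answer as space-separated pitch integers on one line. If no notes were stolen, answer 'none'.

Answer: 82 70

Derivation:
Op 1: note_on(82): voice 0 is free -> assigned | voices=[82 -]
Op 2: note_on(89): voice 1 is free -> assigned | voices=[82 89]
Op 3: note_on(73): all voices busy, STEAL voice 0 (pitch 82, oldest) -> assign | voices=[73 89]
Op 4: note_off(73): free voice 0 | voices=[- 89]
Op 5: note_on(70): voice 0 is free -> assigned | voices=[70 89]
Op 6: note_off(89): free voice 1 | voices=[70 -]
Op 7: note_on(86): voice 1 is free -> assigned | voices=[70 86]
Op 8: note_off(86): free voice 1 | voices=[70 -]
Op 9: note_on(79): voice 1 is free -> assigned | voices=[70 79]
Op 10: note_on(60): all voices busy, STEAL voice 0 (pitch 70, oldest) -> assign | voices=[60 79]
Op 11: note_off(79): free voice 1 | voices=[60 -]
Op 12: note_off(60): free voice 0 | voices=[- -]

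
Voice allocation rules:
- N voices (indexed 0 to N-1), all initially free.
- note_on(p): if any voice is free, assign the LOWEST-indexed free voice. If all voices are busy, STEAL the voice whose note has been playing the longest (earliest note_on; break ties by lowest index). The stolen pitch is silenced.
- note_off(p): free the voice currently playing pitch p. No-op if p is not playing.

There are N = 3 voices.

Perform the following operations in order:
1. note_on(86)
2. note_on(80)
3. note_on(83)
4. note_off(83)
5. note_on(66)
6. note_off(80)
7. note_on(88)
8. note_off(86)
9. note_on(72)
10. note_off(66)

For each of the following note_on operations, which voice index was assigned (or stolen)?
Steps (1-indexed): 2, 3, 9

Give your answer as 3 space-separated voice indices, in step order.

Op 1: note_on(86): voice 0 is free -> assigned | voices=[86 - -]
Op 2: note_on(80): voice 1 is free -> assigned | voices=[86 80 -]
Op 3: note_on(83): voice 2 is free -> assigned | voices=[86 80 83]
Op 4: note_off(83): free voice 2 | voices=[86 80 -]
Op 5: note_on(66): voice 2 is free -> assigned | voices=[86 80 66]
Op 6: note_off(80): free voice 1 | voices=[86 - 66]
Op 7: note_on(88): voice 1 is free -> assigned | voices=[86 88 66]
Op 8: note_off(86): free voice 0 | voices=[- 88 66]
Op 9: note_on(72): voice 0 is free -> assigned | voices=[72 88 66]
Op 10: note_off(66): free voice 2 | voices=[72 88 -]

Answer: 1 2 0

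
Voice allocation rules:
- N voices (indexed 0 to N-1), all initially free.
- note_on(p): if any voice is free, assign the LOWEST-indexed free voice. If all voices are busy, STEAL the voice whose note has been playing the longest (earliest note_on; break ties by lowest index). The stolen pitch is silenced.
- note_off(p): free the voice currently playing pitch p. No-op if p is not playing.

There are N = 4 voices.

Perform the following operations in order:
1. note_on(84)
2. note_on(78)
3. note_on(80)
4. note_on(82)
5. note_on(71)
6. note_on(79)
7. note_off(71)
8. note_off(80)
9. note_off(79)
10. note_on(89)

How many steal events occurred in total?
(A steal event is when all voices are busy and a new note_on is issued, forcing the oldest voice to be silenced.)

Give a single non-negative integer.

Answer: 2

Derivation:
Op 1: note_on(84): voice 0 is free -> assigned | voices=[84 - - -]
Op 2: note_on(78): voice 1 is free -> assigned | voices=[84 78 - -]
Op 3: note_on(80): voice 2 is free -> assigned | voices=[84 78 80 -]
Op 4: note_on(82): voice 3 is free -> assigned | voices=[84 78 80 82]
Op 5: note_on(71): all voices busy, STEAL voice 0 (pitch 84, oldest) -> assign | voices=[71 78 80 82]
Op 6: note_on(79): all voices busy, STEAL voice 1 (pitch 78, oldest) -> assign | voices=[71 79 80 82]
Op 7: note_off(71): free voice 0 | voices=[- 79 80 82]
Op 8: note_off(80): free voice 2 | voices=[- 79 - 82]
Op 9: note_off(79): free voice 1 | voices=[- - - 82]
Op 10: note_on(89): voice 0 is free -> assigned | voices=[89 - - 82]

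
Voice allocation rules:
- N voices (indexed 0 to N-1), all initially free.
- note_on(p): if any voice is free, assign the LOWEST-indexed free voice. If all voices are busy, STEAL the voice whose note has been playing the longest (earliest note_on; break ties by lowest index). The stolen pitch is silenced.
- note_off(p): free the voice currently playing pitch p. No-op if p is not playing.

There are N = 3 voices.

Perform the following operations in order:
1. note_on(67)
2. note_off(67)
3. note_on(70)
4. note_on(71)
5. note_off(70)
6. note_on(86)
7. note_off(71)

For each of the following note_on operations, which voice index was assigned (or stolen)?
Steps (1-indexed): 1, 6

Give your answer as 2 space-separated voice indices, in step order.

Op 1: note_on(67): voice 0 is free -> assigned | voices=[67 - -]
Op 2: note_off(67): free voice 0 | voices=[- - -]
Op 3: note_on(70): voice 0 is free -> assigned | voices=[70 - -]
Op 4: note_on(71): voice 1 is free -> assigned | voices=[70 71 -]
Op 5: note_off(70): free voice 0 | voices=[- 71 -]
Op 6: note_on(86): voice 0 is free -> assigned | voices=[86 71 -]
Op 7: note_off(71): free voice 1 | voices=[86 - -]

Answer: 0 0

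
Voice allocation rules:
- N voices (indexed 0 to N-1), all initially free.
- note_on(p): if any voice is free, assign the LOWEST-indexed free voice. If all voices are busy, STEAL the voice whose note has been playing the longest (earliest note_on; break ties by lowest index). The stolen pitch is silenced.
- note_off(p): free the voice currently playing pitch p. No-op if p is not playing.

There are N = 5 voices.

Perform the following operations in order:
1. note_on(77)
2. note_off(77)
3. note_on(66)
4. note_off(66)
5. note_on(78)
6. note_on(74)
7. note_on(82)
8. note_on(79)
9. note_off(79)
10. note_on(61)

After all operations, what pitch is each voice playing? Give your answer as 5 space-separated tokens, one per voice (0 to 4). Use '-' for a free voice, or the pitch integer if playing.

Op 1: note_on(77): voice 0 is free -> assigned | voices=[77 - - - -]
Op 2: note_off(77): free voice 0 | voices=[- - - - -]
Op 3: note_on(66): voice 0 is free -> assigned | voices=[66 - - - -]
Op 4: note_off(66): free voice 0 | voices=[- - - - -]
Op 5: note_on(78): voice 0 is free -> assigned | voices=[78 - - - -]
Op 6: note_on(74): voice 1 is free -> assigned | voices=[78 74 - - -]
Op 7: note_on(82): voice 2 is free -> assigned | voices=[78 74 82 - -]
Op 8: note_on(79): voice 3 is free -> assigned | voices=[78 74 82 79 -]
Op 9: note_off(79): free voice 3 | voices=[78 74 82 - -]
Op 10: note_on(61): voice 3 is free -> assigned | voices=[78 74 82 61 -]

Answer: 78 74 82 61 -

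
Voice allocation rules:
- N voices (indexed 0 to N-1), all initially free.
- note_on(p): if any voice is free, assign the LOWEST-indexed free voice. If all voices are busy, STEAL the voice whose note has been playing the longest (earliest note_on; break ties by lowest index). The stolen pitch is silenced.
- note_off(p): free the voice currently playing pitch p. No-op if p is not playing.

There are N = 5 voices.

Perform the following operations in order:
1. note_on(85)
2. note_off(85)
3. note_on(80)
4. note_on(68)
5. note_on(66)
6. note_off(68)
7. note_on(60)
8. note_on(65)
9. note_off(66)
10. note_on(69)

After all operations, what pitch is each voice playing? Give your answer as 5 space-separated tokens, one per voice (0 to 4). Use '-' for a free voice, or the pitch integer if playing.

Answer: 80 60 69 65 -

Derivation:
Op 1: note_on(85): voice 0 is free -> assigned | voices=[85 - - - -]
Op 2: note_off(85): free voice 0 | voices=[- - - - -]
Op 3: note_on(80): voice 0 is free -> assigned | voices=[80 - - - -]
Op 4: note_on(68): voice 1 is free -> assigned | voices=[80 68 - - -]
Op 5: note_on(66): voice 2 is free -> assigned | voices=[80 68 66 - -]
Op 6: note_off(68): free voice 1 | voices=[80 - 66 - -]
Op 7: note_on(60): voice 1 is free -> assigned | voices=[80 60 66 - -]
Op 8: note_on(65): voice 3 is free -> assigned | voices=[80 60 66 65 -]
Op 9: note_off(66): free voice 2 | voices=[80 60 - 65 -]
Op 10: note_on(69): voice 2 is free -> assigned | voices=[80 60 69 65 -]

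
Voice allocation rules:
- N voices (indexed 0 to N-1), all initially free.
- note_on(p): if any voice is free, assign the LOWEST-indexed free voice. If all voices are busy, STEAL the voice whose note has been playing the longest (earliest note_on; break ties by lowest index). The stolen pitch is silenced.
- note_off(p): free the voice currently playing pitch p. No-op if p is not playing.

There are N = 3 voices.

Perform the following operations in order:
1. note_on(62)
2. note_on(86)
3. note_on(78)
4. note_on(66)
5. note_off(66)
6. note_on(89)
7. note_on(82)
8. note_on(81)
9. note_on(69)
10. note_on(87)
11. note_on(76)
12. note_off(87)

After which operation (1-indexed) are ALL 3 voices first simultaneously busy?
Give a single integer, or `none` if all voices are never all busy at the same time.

Op 1: note_on(62): voice 0 is free -> assigned | voices=[62 - -]
Op 2: note_on(86): voice 1 is free -> assigned | voices=[62 86 -]
Op 3: note_on(78): voice 2 is free -> assigned | voices=[62 86 78]
Op 4: note_on(66): all voices busy, STEAL voice 0 (pitch 62, oldest) -> assign | voices=[66 86 78]
Op 5: note_off(66): free voice 0 | voices=[- 86 78]
Op 6: note_on(89): voice 0 is free -> assigned | voices=[89 86 78]
Op 7: note_on(82): all voices busy, STEAL voice 1 (pitch 86, oldest) -> assign | voices=[89 82 78]
Op 8: note_on(81): all voices busy, STEAL voice 2 (pitch 78, oldest) -> assign | voices=[89 82 81]
Op 9: note_on(69): all voices busy, STEAL voice 0 (pitch 89, oldest) -> assign | voices=[69 82 81]
Op 10: note_on(87): all voices busy, STEAL voice 1 (pitch 82, oldest) -> assign | voices=[69 87 81]
Op 11: note_on(76): all voices busy, STEAL voice 2 (pitch 81, oldest) -> assign | voices=[69 87 76]
Op 12: note_off(87): free voice 1 | voices=[69 - 76]

Answer: 3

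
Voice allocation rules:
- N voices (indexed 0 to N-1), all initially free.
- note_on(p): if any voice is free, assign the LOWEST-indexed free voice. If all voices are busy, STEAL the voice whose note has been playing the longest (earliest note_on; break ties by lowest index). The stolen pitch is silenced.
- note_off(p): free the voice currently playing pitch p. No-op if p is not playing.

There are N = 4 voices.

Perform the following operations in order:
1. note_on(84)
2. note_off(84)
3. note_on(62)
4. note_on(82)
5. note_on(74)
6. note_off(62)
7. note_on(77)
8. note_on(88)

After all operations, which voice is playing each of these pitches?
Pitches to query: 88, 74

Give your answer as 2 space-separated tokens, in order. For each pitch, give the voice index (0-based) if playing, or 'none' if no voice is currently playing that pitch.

Answer: 3 2

Derivation:
Op 1: note_on(84): voice 0 is free -> assigned | voices=[84 - - -]
Op 2: note_off(84): free voice 0 | voices=[- - - -]
Op 3: note_on(62): voice 0 is free -> assigned | voices=[62 - - -]
Op 4: note_on(82): voice 1 is free -> assigned | voices=[62 82 - -]
Op 5: note_on(74): voice 2 is free -> assigned | voices=[62 82 74 -]
Op 6: note_off(62): free voice 0 | voices=[- 82 74 -]
Op 7: note_on(77): voice 0 is free -> assigned | voices=[77 82 74 -]
Op 8: note_on(88): voice 3 is free -> assigned | voices=[77 82 74 88]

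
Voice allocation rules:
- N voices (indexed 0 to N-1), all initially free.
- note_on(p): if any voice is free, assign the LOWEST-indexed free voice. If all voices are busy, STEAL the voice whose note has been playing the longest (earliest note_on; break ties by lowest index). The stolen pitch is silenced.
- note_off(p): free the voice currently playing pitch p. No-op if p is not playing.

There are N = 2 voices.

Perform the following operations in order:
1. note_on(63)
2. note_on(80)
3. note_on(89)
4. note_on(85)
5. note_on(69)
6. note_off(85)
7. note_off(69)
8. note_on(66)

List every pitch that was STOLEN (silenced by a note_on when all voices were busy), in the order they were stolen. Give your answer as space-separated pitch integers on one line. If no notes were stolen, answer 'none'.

Op 1: note_on(63): voice 0 is free -> assigned | voices=[63 -]
Op 2: note_on(80): voice 1 is free -> assigned | voices=[63 80]
Op 3: note_on(89): all voices busy, STEAL voice 0 (pitch 63, oldest) -> assign | voices=[89 80]
Op 4: note_on(85): all voices busy, STEAL voice 1 (pitch 80, oldest) -> assign | voices=[89 85]
Op 5: note_on(69): all voices busy, STEAL voice 0 (pitch 89, oldest) -> assign | voices=[69 85]
Op 6: note_off(85): free voice 1 | voices=[69 -]
Op 7: note_off(69): free voice 0 | voices=[- -]
Op 8: note_on(66): voice 0 is free -> assigned | voices=[66 -]

Answer: 63 80 89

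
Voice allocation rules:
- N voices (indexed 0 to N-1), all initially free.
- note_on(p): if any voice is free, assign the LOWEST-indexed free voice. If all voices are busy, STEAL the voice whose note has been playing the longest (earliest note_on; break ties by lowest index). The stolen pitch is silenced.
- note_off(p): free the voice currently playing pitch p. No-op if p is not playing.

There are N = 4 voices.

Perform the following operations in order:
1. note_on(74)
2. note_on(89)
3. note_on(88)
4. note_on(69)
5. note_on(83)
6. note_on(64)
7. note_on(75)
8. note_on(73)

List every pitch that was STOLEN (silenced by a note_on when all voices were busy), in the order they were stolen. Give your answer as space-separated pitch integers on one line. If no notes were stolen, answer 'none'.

Op 1: note_on(74): voice 0 is free -> assigned | voices=[74 - - -]
Op 2: note_on(89): voice 1 is free -> assigned | voices=[74 89 - -]
Op 3: note_on(88): voice 2 is free -> assigned | voices=[74 89 88 -]
Op 4: note_on(69): voice 3 is free -> assigned | voices=[74 89 88 69]
Op 5: note_on(83): all voices busy, STEAL voice 0 (pitch 74, oldest) -> assign | voices=[83 89 88 69]
Op 6: note_on(64): all voices busy, STEAL voice 1 (pitch 89, oldest) -> assign | voices=[83 64 88 69]
Op 7: note_on(75): all voices busy, STEAL voice 2 (pitch 88, oldest) -> assign | voices=[83 64 75 69]
Op 8: note_on(73): all voices busy, STEAL voice 3 (pitch 69, oldest) -> assign | voices=[83 64 75 73]

Answer: 74 89 88 69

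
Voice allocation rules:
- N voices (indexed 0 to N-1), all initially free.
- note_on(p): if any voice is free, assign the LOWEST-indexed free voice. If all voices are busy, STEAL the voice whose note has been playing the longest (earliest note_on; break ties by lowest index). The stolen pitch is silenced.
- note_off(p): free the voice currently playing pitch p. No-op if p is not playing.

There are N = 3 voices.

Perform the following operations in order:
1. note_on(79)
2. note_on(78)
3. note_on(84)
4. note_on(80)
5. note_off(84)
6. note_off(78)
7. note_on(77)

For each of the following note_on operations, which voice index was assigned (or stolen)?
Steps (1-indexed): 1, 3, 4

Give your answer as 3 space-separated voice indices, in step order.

Answer: 0 2 0

Derivation:
Op 1: note_on(79): voice 0 is free -> assigned | voices=[79 - -]
Op 2: note_on(78): voice 1 is free -> assigned | voices=[79 78 -]
Op 3: note_on(84): voice 2 is free -> assigned | voices=[79 78 84]
Op 4: note_on(80): all voices busy, STEAL voice 0 (pitch 79, oldest) -> assign | voices=[80 78 84]
Op 5: note_off(84): free voice 2 | voices=[80 78 -]
Op 6: note_off(78): free voice 1 | voices=[80 - -]
Op 7: note_on(77): voice 1 is free -> assigned | voices=[80 77 -]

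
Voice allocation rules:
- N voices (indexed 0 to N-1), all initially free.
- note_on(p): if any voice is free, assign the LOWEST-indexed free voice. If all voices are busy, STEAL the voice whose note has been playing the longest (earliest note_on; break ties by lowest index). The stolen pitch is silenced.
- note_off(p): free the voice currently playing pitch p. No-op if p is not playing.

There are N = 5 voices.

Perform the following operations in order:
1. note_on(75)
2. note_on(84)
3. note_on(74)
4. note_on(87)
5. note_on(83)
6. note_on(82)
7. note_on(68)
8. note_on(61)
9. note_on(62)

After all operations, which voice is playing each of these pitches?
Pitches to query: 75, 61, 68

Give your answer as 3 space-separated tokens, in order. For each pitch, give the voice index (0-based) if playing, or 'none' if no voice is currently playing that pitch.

Answer: none 2 1

Derivation:
Op 1: note_on(75): voice 0 is free -> assigned | voices=[75 - - - -]
Op 2: note_on(84): voice 1 is free -> assigned | voices=[75 84 - - -]
Op 3: note_on(74): voice 2 is free -> assigned | voices=[75 84 74 - -]
Op 4: note_on(87): voice 3 is free -> assigned | voices=[75 84 74 87 -]
Op 5: note_on(83): voice 4 is free -> assigned | voices=[75 84 74 87 83]
Op 6: note_on(82): all voices busy, STEAL voice 0 (pitch 75, oldest) -> assign | voices=[82 84 74 87 83]
Op 7: note_on(68): all voices busy, STEAL voice 1 (pitch 84, oldest) -> assign | voices=[82 68 74 87 83]
Op 8: note_on(61): all voices busy, STEAL voice 2 (pitch 74, oldest) -> assign | voices=[82 68 61 87 83]
Op 9: note_on(62): all voices busy, STEAL voice 3 (pitch 87, oldest) -> assign | voices=[82 68 61 62 83]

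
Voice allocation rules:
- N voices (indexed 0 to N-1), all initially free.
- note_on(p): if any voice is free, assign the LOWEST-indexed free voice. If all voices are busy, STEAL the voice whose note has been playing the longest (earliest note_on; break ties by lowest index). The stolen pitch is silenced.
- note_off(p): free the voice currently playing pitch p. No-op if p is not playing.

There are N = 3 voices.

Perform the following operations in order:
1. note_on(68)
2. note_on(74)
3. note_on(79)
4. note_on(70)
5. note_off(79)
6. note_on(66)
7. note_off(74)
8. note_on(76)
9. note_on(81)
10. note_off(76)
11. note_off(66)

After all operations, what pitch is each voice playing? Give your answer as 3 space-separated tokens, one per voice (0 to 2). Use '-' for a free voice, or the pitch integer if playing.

Op 1: note_on(68): voice 0 is free -> assigned | voices=[68 - -]
Op 2: note_on(74): voice 1 is free -> assigned | voices=[68 74 -]
Op 3: note_on(79): voice 2 is free -> assigned | voices=[68 74 79]
Op 4: note_on(70): all voices busy, STEAL voice 0 (pitch 68, oldest) -> assign | voices=[70 74 79]
Op 5: note_off(79): free voice 2 | voices=[70 74 -]
Op 6: note_on(66): voice 2 is free -> assigned | voices=[70 74 66]
Op 7: note_off(74): free voice 1 | voices=[70 - 66]
Op 8: note_on(76): voice 1 is free -> assigned | voices=[70 76 66]
Op 9: note_on(81): all voices busy, STEAL voice 0 (pitch 70, oldest) -> assign | voices=[81 76 66]
Op 10: note_off(76): free voice 1 | voices=[81 - 66]
Op 11: note_off(66): free voice 2 | voices=[81 - -]

Answer: 81 - -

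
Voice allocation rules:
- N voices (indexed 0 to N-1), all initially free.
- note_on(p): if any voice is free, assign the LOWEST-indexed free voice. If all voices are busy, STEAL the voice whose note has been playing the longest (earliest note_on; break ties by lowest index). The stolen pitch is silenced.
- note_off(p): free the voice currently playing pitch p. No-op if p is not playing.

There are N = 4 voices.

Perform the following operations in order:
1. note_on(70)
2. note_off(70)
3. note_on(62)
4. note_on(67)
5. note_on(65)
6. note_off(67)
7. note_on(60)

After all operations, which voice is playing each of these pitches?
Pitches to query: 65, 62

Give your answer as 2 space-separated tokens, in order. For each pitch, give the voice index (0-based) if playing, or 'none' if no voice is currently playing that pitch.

Op 1: note_on(70): voice 0 is free -> assigned | voices=[70 - - -]
Op 2: note_off(70): free voice 0 | voices=[- - - -]
Op 3: note_on(62): voice 0 is free -> assigned | voices=[62 - - -]
Op 4: note_on(67): voice 1 is free -> assigned | voices=[62 67 - -]
Op 5: note_on(65): voice 2 is free -> assigned | voices=[62 67 65 -]
Op 6: note_off(67): free voice 1 | voices=[62 - 65 -]
Op 7: note_on(60): voice 1 is free -> assigned | voices=[62 60 65 -]

Answer: 2 0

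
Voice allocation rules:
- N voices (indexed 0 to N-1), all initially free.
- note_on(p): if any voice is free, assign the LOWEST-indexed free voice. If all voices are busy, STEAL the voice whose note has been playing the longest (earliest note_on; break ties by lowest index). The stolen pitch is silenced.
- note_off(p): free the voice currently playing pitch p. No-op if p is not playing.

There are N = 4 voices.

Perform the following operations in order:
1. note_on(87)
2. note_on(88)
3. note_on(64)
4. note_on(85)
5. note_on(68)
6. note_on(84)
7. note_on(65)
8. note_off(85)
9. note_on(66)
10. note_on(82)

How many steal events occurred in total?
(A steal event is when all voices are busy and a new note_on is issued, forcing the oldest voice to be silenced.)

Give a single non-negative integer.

Answer: 4

Derivation:
Op 1: note_on(87): voice 0 is free -> assigned | voices=[87 - - -]
Op 2: note_on(88): voice 1 is free -> assigned | voices=[87 88 - -]
Op 3: note_on(64): voice 2 is free -> assigned | voices=[87 88 64 -]
Op 4: note_on(85): voice 3 is free -> assigned | voices=[87 88 64 85]
Op 5: note_on(68): all voices busy, STEAL voice 0 (pitch 87, oldest) -> assign | voices=[68 88 64 85]
Op 6: note_on(84): all voices busy, STEAL voice 1 (pitch 88, oldest) -> assign | voices=[68 84 64 85]
Op 7: note_on(65): all voices busy, STEAL voice 2 (pitch 64, oldest) -> assign | voices=[68 84 65 85]
Op 8: note_off(85): free voice 3 | voices=[68 84 65 -]
Op 9: note_on(66): voice 3 is free -> assigned | voices=[68 84 65 66]
Op 10: note_on(82): all voices busy, STEAL voice 0 (pitch 68, oldest) -> assign | voices=[82 84 65 66]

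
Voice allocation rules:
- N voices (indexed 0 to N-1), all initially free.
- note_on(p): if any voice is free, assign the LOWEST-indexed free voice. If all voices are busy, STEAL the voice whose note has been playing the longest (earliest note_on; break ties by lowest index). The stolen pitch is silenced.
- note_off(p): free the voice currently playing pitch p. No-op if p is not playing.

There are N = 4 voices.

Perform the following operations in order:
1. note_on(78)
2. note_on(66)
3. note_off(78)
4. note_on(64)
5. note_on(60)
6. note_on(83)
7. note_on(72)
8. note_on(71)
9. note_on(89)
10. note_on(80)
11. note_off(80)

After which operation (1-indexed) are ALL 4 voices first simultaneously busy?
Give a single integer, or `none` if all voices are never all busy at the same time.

Answer: 6

Derivation:
Op 1: note_on(78): voice 0 is free -> assigned | voices=[78 - - -]
Op 2: note_on(66): voice 1 is free -> assigned | voices=[78 66 - -]
Op 3: note_off(78): free voice 0 | voices=[- 66 - -]
Op 4: note_on(64): voice 0 is free -> assigned | voices=[64 66 - -]
Op 5: note_on(60): voice 2 is free -> assigned | voices=[64 66 60 -]
Op 6: note_on(83): voice 3 is free -> assigned | voices=[64 66 60 83]
Op 7: note_on(72): all voices busy, STEAL voice 1 (pitch 66, oldest) -> assign | voices=[64 72 60 83]
Op 8: note_on(71): all voices busy, STEAL voice 0 (pitch 64, oldest) -> assign | voices=[71 72 60 83]
Op 9: note_on(89): all voices busy, STEAL voice 2 (pitch 60, oldest) -> assign | voices=[71 72 89 83]
Op 10: note_on(80): all voices busy, STEAL voice 3 (pitch 83, oldest) -> assign | voices=[71 72 89 80]
Op 11: note_off(80): free voice 3 | voices=[71 72 89 -]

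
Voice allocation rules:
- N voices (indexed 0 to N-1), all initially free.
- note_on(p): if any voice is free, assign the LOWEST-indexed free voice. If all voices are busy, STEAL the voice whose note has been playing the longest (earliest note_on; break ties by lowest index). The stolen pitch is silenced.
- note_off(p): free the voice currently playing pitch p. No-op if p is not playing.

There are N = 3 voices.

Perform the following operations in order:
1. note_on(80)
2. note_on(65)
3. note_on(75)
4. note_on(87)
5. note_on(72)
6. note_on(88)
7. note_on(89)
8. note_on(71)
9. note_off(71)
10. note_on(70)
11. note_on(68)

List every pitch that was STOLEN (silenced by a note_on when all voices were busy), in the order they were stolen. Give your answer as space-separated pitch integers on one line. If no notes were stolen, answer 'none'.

Op 1: note_on(80): voice 0 is free -> assigned | voices=[80 - -]
Op 2: note_on(65): voice 1 is free -> assigned | voices=[80 65 -]
Op 3: note_on(75): voice 2 is free -> assigned | voices=[80 65 75]
Op 4: note_on(87): all voices busy, STEAL voice 0 (pitch 80, oldest) -> assign | voices=[87 65 75]
Op 5: note_on(72): all voices busy, STEAL voice 1 (pitch 65, oldest) -> assign | voices=[87 72 75]
Op 6: note_on(88): all voices busy, STEAL voice 2 (pitch 75, oldest) -> assign | voices=[87 72 88]
Op 7: note_on(89): all voices busy, STEAL voice 0 (pitch 87, oldest) -> assign | voices=[89 72 88]
Op 8: note_on(71): all voices busy, STEAL voice 1 (pitch 72, oldest) -> assign | voices=[89 71 88]
Op 9: note_off(71): free voice 1 | voices=[89 - 88]
Op 10: note_on(70): voice 1 is free -> assigned | voices=[89 70 88]
Op 11: note_on(68): all voices busy, STEAL voice 2 (pitch 88, oldest) -> assign | voices=[89 70 68]

Answer: 80 65 75 87 72 88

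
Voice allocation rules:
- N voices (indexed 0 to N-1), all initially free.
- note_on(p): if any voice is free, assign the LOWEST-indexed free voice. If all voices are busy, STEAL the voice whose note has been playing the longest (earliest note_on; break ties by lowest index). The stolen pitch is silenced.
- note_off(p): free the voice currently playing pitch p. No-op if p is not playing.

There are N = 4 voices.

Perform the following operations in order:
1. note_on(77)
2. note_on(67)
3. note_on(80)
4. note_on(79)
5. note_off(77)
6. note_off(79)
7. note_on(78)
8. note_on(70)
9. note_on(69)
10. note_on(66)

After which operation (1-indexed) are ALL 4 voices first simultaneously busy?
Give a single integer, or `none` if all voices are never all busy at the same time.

Answer: 4

Derivation:
Op 1: note_on(77): voice 0 is free -> assigned | voices=[77 - - -]
Op 2: note_on(67): voice 1 is free -> assigned | voices=[77 67 - -]
Op 3: note_on(80): voice 2 is free -> assigned | voices=[77 67 80 -]
Op 4: note_on(79): voice 3 is free -> assigned | voices=[77 67 80 79]
Op 5: note_off(77): free voice 0 | voices=[- 67 80 79]
Op 6: note_off(79): free voice 3 | voices=[- 67 80 -]
Op 7: note_on(78): voice 0 is free -> assigned | voices=[78 67 80 -]
Op 8: note_on(70): voice 3 is free -> assigned | voices=[78 67 80 70]
Op 9: note_on(69): all voices busy, STEAL voice 1 (pitch 67, oldest) -> assign | voices=[78 69 80 70]
Op 10: note_on(66): all voices busy, STEAL voice 2 (pitch 80, oldest) -> assign | voices=[78 69 66 70]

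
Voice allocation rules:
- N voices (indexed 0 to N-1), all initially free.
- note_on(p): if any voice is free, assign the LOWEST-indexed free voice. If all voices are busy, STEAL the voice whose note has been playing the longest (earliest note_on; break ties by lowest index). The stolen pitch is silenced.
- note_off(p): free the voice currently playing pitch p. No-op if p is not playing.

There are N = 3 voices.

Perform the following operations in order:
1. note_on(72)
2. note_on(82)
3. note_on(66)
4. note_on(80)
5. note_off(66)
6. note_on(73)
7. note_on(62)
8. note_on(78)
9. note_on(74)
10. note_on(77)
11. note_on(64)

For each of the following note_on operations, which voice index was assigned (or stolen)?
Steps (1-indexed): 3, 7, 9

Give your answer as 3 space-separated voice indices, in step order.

Answer: 2 1 2

Derivation:
Op 1: note_on(72): voice 0 is free -> assigned | voices=[72 - -]
Op 2: note_on(82): voice 1 is free -> assigned | voices=[72 82 -]
Op 3: note_on(66): voice 2 is free -> assigned | voices=[72 82 66]
Op 4: note_on(80): all voices busy, STEAL voice 0 (pitch 72, oldest) -> assign | voices=[80 82 66]
Op 5: note_off(66): free voice 2 | voices=[80 82 -]
Op 6: note_on(73): voice 2 is free -> assigned | voices=[80 82 73]
Op 7: note_on(62): all voices busy, STEAL voice 1 (pitch 82, oldest) -> assign | voices=[80 62 73]
Op 8: note_on(78): all voices busy, STEAL voice 0 (pitch 80, oldest) -> assign | voices=[78 62 73]
Op 9: note_on(74): all voices busy, STEAL voice 2 (pitch 73, oldest) -> assign | voices=[78 62 74]
Op 10: note_on(77): all voices busy, STEAL voice 1 (pitch 62, oldest) -> assign | voices=[78 77 74]
Op 11: note_on(64): all voices busy, STEAL voice 0 (pitch 78, oldest) -> assign | voices=[64 77 74]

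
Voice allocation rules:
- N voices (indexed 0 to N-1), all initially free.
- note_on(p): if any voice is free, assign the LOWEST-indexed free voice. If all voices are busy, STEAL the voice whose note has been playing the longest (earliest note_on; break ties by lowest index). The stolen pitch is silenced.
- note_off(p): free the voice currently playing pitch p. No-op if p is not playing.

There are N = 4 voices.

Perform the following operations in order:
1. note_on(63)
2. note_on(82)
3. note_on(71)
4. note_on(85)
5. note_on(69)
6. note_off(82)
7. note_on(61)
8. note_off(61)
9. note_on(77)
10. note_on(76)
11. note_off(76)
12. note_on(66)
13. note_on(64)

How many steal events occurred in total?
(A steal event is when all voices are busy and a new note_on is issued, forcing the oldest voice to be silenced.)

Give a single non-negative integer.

Op 1: note_on(63): voice 0 is free -> assigned | voices=[63 - - -]
Op 2: note_on(82): voice 1 is free -> assigned | voices=[63 82 - -]
Op 3: note_on(71): voice 2 is free -> assigned | voices=[63 82 71 -]
Op 4: note_on(85): voice 3 is free -> assigned | voices=[63 82 71 85]
Op 5: note_on(69): all voices busy, STEAL voice 0 (pitch 63, oldest) -> assign | voices=[69 82 71 85]
Op 6: note_off(82): free voice 1 | voices=[69 - 71 85]
Op 7: note_on(61): voice 1 is free -> assigned | voices=[69 61 71 85]
Op 8: note_off(61): free voice 1 | voices=[69 - 71 85]
Op 9: note_on(77): voice 1 is free -> assigned | voices=[69 77 71 85]
Op 10: note_on(76): all voices busy, STEAL voice 2 (pitch 71, oldest) -> assign | voices=[69 77 76 85]
Op 11: note_off(76): free voice 2 | voices=[69 77 - 85]
Op 12: note_on(66): voice 2 is free -> assigned | voices=[69 77 66 85]
Op 13: note_on(64): all voices busy, STEAL voice 3 (pitch 85, oldest) -> assign | voices=[69 77 66 64]

Answer: 3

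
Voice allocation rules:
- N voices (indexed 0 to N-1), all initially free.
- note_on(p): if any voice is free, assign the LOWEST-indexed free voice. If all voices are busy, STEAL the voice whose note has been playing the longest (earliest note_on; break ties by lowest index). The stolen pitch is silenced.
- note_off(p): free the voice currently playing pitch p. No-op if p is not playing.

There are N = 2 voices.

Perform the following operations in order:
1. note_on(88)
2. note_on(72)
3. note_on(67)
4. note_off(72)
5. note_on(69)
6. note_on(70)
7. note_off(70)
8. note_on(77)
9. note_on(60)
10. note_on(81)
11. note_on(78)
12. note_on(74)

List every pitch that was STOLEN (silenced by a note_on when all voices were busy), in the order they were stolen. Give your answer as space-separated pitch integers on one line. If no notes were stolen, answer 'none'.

Op 1: note_on(88): voice 0 is free -> assigned | voices=[88 -]
Op 2: note_on(72): voice 1 is free -> assigned | voices=[88 72]
Op 3: note_on(67): all voices busy, STEAL voice 0 (pitch 88, oldest) -> assign | voices=[67 72]
Op 4: note_off(72): free voice 1 | voices=[67 -]
Op 5: note_on(69): voice 1 is free -> assigned | voices=[67 69]
Op 6: note_on(70): all voices busy, STEAL voice 0 (pitch 67, oldest) -> assign | voices=[70 69]
Op 7: note_off(70): free voice 0 | voices=[- 69]
Op 8: note_on(77): voice 0 is free -> assigned | voices=[77 69]
Op 9: note_on(60): all voices busy, STEAL voice 1 (pitch 69, oldest) -> assign | voices=[77 60]
Op 10: note_on(81): all voices busy, STEAL voice 0 (pitch 77, oldest) -> assign | voices=[81 60]
Op 11: note_on(78): all voices busy, STEAL voice 1 (pitch 60, oldest) -> assign | voices=[81 78]
Op 12: note_on(74): all voices busy, STEAL voice 0 (pitch 81, oldest) -> assign | voices=[74 78]

Answer: 88 67 69 77 60 81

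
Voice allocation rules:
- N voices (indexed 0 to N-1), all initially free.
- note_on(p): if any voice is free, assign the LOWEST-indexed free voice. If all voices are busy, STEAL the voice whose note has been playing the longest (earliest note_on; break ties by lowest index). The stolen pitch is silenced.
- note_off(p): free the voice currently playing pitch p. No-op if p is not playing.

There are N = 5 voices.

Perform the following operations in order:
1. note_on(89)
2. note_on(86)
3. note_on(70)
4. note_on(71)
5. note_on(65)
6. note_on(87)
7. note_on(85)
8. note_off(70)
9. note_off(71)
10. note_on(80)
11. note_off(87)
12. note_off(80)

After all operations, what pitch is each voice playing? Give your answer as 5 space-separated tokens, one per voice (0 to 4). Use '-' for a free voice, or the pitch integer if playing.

Op 1: note_on(89): voice 0 is free -> assigned | voices=[89 - - - -]
Op 2: note_on(86): voice 1 is free -> assigned | voices=[89 86 - - -]
Op 3: note_on(70): voice 2 is free -> assigned | voices=[89 86 70 - -]
Op 4: note_on(71): voice 3 is free -> assigned | voices=[89 86 70 71 -]
Op 5: note_on(65): voice 4 is free -> assigned | voices=[89 86 70 71 65]
Op 6: note_on(87): all voices busy, STEAL voice 0 (pitch 89, oldest) -> assign | voices=[87 86 70 71 65]
Op 7: note_on(85): all voices busy, STEAL voice 1 (pitch 86, oldest) -> assign | voices=[87 85 70 71 65]
Op 8: note_off(70): free voice 2 | voices=[87 85 - 71 65]
Op 9: note_off(71): free voice 3 | voices=[87 85 - - 65]
Op 10: note_on(80): voice 2 is free -> assigned | voices=[87 85 80 - 65]
Op 11: note_off(87): free voice 0 | voices=[- 85 80 - 65]
Op 12: note_off(80): free voice 2 | voices=[- 85 - - 65]

Answer: - 85 - - 65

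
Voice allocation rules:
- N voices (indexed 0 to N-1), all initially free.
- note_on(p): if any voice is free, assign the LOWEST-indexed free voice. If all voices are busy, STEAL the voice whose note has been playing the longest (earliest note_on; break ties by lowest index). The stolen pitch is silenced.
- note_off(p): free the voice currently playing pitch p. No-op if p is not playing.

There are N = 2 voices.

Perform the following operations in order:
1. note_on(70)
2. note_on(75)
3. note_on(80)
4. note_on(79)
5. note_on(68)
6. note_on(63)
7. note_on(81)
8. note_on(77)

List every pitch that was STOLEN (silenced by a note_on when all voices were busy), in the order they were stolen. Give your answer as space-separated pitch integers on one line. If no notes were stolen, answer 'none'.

Op 1: note_on(70): voice 0 is free -> assigned | voices=[70 -]
Op 2: note_on(75): voice 1 is free -> assigned | voices=[70 75]
Op 3: note_on(80): all voices busy, STEAL voice 0 (pitch 70, oldest) -> assign | voices=[80 75]
Op 4: note_on(79): all voices busy, STEAL voice 1 (pitch 75, oldest) -> assign | voices=[80 79]
Op 5: note_on(68): all voices busy, STEAL voice 0 (pitch 80, oldest) -> assign | voices=[68 79]
Op 6: note_on(63): all voices busy, STEAL voice 1 (pitch 79, oldest) -> assign | voices=[68 63]
Op 7: note_on(81): all voices busy, STEAL voice 0 (pitch 68, oldest) -> assign | voices=[81 63]
Op 8: note_on(77): all voices busy, STEAL voice 1 (pitch 63, oldest) -> assign | voices=[81 77]

Answer: 70 75 80 79 68 63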